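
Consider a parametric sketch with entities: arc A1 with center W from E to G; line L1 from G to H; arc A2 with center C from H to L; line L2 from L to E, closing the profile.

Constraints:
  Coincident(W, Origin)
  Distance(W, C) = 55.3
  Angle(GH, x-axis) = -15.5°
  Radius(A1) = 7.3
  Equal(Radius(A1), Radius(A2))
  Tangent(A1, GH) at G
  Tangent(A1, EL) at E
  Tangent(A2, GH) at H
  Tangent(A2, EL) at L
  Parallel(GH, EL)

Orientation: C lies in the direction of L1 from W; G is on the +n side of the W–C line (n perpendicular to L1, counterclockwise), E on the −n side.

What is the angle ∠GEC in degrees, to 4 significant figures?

82.48°

The slot axis is L1's direction at -15.5°, so u = (cos -15.5°, sin -15.5°) = (0.9636, -0.2672) and n = (−sin -15.5°, cos -15.5°) = (0.2672, 0.9636). W is at the origin and C lies 55.3 along u from W, so C = 55.3·u = (53.29, -14.78). Tangency of A1 to both parallel lines with radius 7.3 puts G and E at W ± 7.3·n: G = (1.951, 7.035), E = (-1.951, -7.035). Then cos ∠GEC = EG·EC / (|EG||EC|), giving 82.48°.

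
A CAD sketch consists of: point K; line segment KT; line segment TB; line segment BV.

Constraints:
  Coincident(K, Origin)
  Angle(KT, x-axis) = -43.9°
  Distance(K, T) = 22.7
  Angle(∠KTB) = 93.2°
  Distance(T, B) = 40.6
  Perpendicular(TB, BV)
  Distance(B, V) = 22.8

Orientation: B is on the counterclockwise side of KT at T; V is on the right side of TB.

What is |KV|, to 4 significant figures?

61.81

K is at the origin; KT runs at -43.9° with length 22.7, so T = 22.7·(cos -43.9°, sin -43.9°) = (16.36, -15.74). ∠KTB = 93.2°, so TB runs at -43.9° + (180° − 93.2°) = 42.90° from the x-axis; with |TB| = 40.6, B = T + 40.6·(cos 42.90°, sin 42.90°) = (46.10, 11.90). The perpendicularity gives BV at right angles to TB; with |BV| = 22.8 on the right of TB, V = B + 22.8·(0.6807, -0.7325) = (61.62, -4.805). Then |KV| = |V − K| = 61.81.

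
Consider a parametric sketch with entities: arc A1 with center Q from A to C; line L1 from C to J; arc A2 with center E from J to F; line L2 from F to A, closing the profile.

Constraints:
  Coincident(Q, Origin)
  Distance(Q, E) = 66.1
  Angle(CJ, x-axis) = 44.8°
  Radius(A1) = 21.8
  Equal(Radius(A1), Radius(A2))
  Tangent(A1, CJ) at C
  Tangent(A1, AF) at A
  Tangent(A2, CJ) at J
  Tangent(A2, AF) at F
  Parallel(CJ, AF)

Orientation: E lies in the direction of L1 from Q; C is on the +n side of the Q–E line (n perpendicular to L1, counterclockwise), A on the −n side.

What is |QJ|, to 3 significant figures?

69.6

Tangency of A1 to both parallel lines with radius 21.8 puts C and A at Q ± 21.8·n: C = (-15.4, 15.5), A = (15.4, -15.5). Equal radii place J and F the same way about E: J = E + 21.8·n = (31.5, 62.0), F = E − 21.8·n = (62.3, 31.1). Then |QJ| = |J − Q| = 69.6.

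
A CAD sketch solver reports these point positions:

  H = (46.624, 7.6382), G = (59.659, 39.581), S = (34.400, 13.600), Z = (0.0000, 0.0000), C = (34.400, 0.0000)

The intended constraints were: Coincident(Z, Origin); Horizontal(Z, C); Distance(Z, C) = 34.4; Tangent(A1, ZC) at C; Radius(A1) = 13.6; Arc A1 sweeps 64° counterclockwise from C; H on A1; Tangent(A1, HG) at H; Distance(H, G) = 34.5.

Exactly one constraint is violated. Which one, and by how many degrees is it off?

Tangent(A1, HG) at H — off by 3.80°.

Z = (0.00, 0.00) ✓; Z.y = 0.00, C.y = 0.00 ✓; |ZC| = 34.40 ✓; ∠(SC, CZ) = 90.00° ✓; |SC| = 13.60 ✓; bearing(S→H) − bearing(S→C) = 64.00° ✓; |SH| = 13.60 ✓; ∠(SH, HG) = 86.20° ✗; |HG| = 34.50 ✓.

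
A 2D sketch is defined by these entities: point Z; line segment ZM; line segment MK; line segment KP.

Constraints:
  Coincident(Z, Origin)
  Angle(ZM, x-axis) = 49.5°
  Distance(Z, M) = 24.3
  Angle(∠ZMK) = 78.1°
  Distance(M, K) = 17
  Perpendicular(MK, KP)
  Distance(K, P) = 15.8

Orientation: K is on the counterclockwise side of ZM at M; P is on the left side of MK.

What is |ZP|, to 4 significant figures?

14.40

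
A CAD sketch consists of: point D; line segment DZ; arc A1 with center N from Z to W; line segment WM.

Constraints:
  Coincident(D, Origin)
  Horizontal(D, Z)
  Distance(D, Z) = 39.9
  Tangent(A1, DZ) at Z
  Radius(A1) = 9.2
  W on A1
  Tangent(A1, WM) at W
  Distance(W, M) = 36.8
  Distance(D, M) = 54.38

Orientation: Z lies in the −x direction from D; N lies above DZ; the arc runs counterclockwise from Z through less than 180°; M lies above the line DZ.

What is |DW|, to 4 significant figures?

31.97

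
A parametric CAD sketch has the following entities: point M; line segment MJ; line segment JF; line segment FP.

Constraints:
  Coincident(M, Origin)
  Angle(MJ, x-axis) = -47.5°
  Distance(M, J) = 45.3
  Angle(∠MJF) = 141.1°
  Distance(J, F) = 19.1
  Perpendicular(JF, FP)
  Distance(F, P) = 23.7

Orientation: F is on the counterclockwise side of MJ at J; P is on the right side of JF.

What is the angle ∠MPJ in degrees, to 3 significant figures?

7.32°

∠MJF = 141.1°, so JF runs at -47.5° + (180° − 141.1°) = -8.60° from the x-axis; with |JF| = 19.1, F = J + 19.1·(cos -8.60°, sin -8.60°) = (49.5, -36.3). The perpendicularity gives FP at right angles to JF; with |FP| = 23.7 on the right of JF, P = F + 23.7·(-0.150, -0.989) = (45.9, -59.7). Then cos ∠MPJ = PM·PJ / (|PM||PJ|), giving 7.32°.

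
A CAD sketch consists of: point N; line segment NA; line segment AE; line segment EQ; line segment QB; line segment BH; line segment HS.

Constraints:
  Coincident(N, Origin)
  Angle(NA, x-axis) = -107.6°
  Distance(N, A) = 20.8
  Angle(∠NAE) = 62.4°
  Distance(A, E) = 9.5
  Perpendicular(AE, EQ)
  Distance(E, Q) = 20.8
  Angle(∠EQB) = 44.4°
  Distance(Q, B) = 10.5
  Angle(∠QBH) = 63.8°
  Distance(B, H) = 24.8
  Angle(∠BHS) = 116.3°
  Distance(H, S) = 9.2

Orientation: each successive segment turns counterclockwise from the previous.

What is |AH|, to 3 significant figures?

26.3

N is at the origin; NA runs at -107.6° with length 20.8, so A = (-6.29, -19.8). ∠NAE = 62.4° gives AE at 10.0° from the x-axis; with |AE| = 9.5, E = (3.07, -18.2). AE is perpendicular to EQ, so EQ runs at 100°; with |EQ| = 20.8, Q = (-0.546, 2.31). ∠EQB = 44.4° gives QB at -124° from the x-axis; with |QB| = 10.5, B = (-6.48, -6.36). ∠QBH = 63.8° gives BH at -8.20° from the x-axis; with |BH| = 24.8, H = (18.1, -9.89). Then |AH| = |H − A| = 26.3.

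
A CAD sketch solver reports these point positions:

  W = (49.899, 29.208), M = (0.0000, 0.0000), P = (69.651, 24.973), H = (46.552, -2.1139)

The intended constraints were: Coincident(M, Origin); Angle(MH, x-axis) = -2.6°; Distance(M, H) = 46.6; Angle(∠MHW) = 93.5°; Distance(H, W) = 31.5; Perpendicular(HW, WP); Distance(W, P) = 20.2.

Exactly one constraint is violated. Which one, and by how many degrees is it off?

Perpendicular(HW, WP) — off by 6.00°.

M = (0.00, 0.00) ✓; MH at -2.600° ✓; |MH| = 46.60 ✓; ∠MHW = 93.50° ✓; |HW| = 31.50 ✓; ∠(HW, WP) = 96.00° ✗; |WP| = 20.20 ✓.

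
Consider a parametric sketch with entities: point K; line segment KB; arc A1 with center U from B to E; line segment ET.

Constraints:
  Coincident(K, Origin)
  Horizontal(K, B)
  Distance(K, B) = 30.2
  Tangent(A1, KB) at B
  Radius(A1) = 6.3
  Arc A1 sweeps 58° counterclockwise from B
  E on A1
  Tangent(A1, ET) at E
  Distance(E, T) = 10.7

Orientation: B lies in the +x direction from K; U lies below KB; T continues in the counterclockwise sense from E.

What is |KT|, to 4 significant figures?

22.65

K is at the origin; KB is horizontal with |KB| = 30.2 and B on the +x side, so B = (30.20, 0.000). Since A1 is tangent to KB there, UB ⟂ KB, so U = B + (0, -6.3) = (30.20, -6.300). On A1, B sits at bearing 90° from U; a 58° counterclockwise sweep puts E at bearing 148°, so E = U + 6.3·(cos 148°, sin 148°) = (24.86, -2.962). Since A1 is tangent to ET there, UE ⟂ ET, so ET runs along (−sin 148°, cos 148°); with |ET| = 10.7, T = (19.19, -12.04). Then |KT| = |T − K| = 22.65.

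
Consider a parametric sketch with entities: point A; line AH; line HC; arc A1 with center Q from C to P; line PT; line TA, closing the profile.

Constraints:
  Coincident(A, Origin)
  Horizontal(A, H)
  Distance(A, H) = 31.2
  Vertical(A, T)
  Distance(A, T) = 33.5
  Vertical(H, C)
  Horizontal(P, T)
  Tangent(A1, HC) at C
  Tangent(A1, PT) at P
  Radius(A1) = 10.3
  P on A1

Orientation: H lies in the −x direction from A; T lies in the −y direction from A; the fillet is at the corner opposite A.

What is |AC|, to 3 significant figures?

38.9

A is at the origin; A and H share the same y with |AH| = 31.2 and H on the −x side, so H = (-31.2, 0.00). A and T share the same x with |AT| = 33.5 and T on the −y side, so T = (0.00, -33.5). The virtual corner opposite A is at (-31.2, -33.5). The tangent condition forces QC to be normal to HC and the tangent condition forces QP to be normal to PT, with radius 10.3, so the center Q sits 10.3 in from both sides at Q = (-20.9, -23.2). That places the tangent points at C = (-31.2, -23.2) on HC and P = (-20.9, -33.5) on PT. Then |AC| = |C − A| = 38.9.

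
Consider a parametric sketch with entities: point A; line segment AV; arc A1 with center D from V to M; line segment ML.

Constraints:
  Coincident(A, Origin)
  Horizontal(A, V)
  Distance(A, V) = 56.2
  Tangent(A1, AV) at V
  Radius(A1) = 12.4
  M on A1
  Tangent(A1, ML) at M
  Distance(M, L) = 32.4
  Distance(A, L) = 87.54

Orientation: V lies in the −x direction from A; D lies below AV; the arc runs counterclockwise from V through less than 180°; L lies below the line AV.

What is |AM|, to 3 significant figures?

68.5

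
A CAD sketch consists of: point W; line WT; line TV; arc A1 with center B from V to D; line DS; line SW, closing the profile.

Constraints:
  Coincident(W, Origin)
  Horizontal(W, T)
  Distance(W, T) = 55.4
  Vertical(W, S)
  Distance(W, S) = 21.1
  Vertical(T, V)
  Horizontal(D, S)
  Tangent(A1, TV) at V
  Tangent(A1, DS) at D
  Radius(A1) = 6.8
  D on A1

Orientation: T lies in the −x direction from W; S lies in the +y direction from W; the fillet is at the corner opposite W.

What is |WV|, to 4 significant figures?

57.22

W is at the origin; W and T share the same y with |WT| = 55.4 and T on the −x side, so T = (-55.40, 0.000). WS is vertical with |WS| = 21.1 and S on the +y side, so S = (0.000, 21.10). The virtual corner opposite W is at (-55.40, 21.10). The tangent condition forces BV to be normal to TV and A1 meets DS tangentially, so BD is at right angles to DS, with radius 6.8, so the center B sits 6.8 in from both sides at B = (-48.60, 14.30). That places the tangent points at V = (-55.40, 14.30) on TV and D = (-48.60, 21.10) on DS. Then |WV| = |V − W| = 57.22.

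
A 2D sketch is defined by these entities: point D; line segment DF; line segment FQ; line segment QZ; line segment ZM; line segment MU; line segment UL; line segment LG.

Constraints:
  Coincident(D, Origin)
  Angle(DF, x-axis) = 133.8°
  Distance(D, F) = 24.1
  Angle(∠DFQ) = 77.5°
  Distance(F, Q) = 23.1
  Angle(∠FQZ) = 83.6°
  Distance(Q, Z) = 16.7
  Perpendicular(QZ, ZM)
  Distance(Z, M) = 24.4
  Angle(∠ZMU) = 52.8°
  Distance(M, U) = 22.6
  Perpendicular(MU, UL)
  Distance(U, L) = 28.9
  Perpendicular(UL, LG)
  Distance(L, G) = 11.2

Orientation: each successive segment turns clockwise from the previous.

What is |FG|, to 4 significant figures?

36.30

The perpendicularity gives UL at right angles to MU, so UL runs at -12.30°; with |UL| = 28.9, L = (21.01, 19.90). The perpendicularity gives LG at right angles to UL, so LG runs at -102.3°; with |LG| = 11.2, G = (18.62, 8.956). Then |FG| = |G − F| = 36.30.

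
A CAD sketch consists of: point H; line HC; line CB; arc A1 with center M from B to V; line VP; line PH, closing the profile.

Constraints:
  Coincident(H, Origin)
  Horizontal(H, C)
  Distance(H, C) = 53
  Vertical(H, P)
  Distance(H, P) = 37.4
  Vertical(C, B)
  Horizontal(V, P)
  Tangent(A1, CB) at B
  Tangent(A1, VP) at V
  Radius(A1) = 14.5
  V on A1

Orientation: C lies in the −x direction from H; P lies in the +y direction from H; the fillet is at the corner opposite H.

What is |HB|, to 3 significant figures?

57.7

H is at the origin; H and C share the same y with |HC| = 53.0 and C on the −x side, so C = (-53.0, 0.00). H and P share the same x with |HP| = 37.4 and P on the +y side, so P = (0.00, 37.4). The virtual corner opposite H is at (-53.0, 37.4). Tangency of A1 to CB means the radius MB is perpendicular to CB and since A1 is tangent to VP there, MV ⟂ VP, with radius 14.5, so the center M sits 14.5 in from both sides at M = (-38.5, 22.9). That places the tangent points at B = (-53.0, 22.9) on CB and V = (-38.5, 37.4) on VP. Then |HB| = |B − H| = 57.7.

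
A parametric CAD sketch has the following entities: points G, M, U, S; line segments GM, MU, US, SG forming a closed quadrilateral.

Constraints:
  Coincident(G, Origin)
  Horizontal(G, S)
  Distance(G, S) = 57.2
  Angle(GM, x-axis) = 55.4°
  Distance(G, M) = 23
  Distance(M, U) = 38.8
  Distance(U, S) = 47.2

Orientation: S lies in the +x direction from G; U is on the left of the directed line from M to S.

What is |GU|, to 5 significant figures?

61.383

Checks: |MU| = 38.80 ✓; |US| = 47.20 ✓.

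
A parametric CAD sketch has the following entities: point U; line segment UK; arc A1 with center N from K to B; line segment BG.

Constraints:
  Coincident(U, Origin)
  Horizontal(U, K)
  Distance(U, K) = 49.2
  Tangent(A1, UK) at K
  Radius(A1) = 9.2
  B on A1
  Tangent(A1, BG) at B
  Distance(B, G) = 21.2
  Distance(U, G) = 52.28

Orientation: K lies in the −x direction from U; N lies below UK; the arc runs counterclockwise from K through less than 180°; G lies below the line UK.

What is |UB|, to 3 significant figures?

58.1

Checks: |NB| = 9.200 ✓; ∠(NB, BG) = 90.00° ✓; |BG| = 21.20 ✓; |UG| = 52.28 ✓.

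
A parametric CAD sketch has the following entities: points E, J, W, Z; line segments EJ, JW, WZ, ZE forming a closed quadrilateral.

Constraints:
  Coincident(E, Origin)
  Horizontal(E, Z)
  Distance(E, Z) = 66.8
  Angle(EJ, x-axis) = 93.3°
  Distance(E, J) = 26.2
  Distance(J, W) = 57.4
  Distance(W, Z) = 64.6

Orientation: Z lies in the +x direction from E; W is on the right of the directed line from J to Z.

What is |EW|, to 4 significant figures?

31.66

Checks: |JW| = 57.40 ✓; |WZ| = 64.60 ✓.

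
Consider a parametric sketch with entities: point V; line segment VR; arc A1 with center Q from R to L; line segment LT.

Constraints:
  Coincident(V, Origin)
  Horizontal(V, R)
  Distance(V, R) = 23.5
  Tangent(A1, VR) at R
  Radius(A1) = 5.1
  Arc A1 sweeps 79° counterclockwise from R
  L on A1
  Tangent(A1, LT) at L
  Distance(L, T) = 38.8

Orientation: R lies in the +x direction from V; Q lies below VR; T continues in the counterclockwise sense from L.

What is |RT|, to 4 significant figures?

44.00

On A1, R sits at bearing 90° from Q; a 79° counterclockwise sweep puts L at bearing 169°, so L = Q + 5.1·(cos 169°, sin 169°) = (18.49, -4.127). The tangent condition forces QL to be normal to LT, so LT runs along (−sin 169°, cos 169°); with |LT| = 38.8, T = (11.09, -42.21). Then |RT| = |T − R| = 44.00.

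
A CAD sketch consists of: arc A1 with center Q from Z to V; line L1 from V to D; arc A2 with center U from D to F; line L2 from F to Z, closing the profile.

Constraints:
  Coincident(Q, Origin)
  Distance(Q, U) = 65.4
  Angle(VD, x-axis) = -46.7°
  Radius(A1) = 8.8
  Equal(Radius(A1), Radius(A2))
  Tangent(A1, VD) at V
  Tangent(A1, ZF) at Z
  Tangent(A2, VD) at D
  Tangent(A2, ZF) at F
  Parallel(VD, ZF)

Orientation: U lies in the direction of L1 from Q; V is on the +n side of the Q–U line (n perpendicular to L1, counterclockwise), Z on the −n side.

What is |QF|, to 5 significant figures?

65.989

The slot axis is L1's direction at -46.7°, so u = (cos -46.7°, sin -46.7°) = (0.68582, -0.72777) and n = (−sin -46.7°, cos -46.7°) = (0.72777, 0.68582). Q is at the origin and U lies 65.4 along u from Q, so U = 65.4·u = (44.853, -47.596). Tangency of A1 to both parallel lines with radius 8.8 puts V and Z at Q ± 8.8·n: V = (6.4044, 6.0352), Z = (-6.4044, -6.0352). Equal radii place D and F the same way about U: D = U + 8.8·n = (51.257, -41.561), F = U − 8.8·n = (38.448, -53.632). Then |QF| = |F − Q| = 65.989.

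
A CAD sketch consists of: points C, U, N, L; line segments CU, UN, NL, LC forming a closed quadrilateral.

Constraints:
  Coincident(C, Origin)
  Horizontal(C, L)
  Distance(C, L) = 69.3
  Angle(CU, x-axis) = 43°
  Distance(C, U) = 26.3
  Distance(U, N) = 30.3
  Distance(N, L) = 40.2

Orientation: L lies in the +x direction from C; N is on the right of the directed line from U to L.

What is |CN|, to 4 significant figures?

32.09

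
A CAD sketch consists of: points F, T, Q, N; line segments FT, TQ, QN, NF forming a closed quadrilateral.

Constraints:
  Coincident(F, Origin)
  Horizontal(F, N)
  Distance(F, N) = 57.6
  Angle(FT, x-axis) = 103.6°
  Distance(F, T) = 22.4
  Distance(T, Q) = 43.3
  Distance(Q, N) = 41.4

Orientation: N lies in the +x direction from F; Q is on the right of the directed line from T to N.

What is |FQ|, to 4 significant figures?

23.55

F is at the origin; F and N share the same y with |FN| = 57.6 and N in +x, so N = (57.6, 0). FT runs at 103.6° with |FT| = 22.4, so T = (-5.267, 21.77). Q is determined by |TQ| = 43.3 and |QN| = 41.4 together: it lies at the intersection of circle(T, 43.3) and circle(N, 41.4). With |TN| = 66.53, the foot of the radical line on TN is 34.47 from T and the perpendicular offset is √(43.3² − 34.47²) = 26.20. Taking the right-of-TN solution: Q = (18.74, -14.27).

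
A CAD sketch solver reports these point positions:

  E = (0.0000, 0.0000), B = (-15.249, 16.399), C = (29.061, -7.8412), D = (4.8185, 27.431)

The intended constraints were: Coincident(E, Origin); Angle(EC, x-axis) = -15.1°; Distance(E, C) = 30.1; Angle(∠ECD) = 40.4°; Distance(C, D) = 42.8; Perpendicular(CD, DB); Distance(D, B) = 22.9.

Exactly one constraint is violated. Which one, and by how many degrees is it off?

Perpendicular(CD, DB) — off by 5.70°.

E = (0.00, 0.00) ✓; EC at -15.10° ✓; |EC| = 30.10 ✓; ∠ECD = 40.40° ✓; |CD| = 42.80 ✓; ∠(CD, DB) = 84.30° ✗; |DB| = 22.90 ✓.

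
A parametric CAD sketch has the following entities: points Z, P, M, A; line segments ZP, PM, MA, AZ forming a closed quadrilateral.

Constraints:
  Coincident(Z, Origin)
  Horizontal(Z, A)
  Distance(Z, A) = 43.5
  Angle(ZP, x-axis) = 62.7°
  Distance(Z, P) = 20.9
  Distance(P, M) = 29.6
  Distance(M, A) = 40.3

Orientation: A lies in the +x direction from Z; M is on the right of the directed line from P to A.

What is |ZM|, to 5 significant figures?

11.572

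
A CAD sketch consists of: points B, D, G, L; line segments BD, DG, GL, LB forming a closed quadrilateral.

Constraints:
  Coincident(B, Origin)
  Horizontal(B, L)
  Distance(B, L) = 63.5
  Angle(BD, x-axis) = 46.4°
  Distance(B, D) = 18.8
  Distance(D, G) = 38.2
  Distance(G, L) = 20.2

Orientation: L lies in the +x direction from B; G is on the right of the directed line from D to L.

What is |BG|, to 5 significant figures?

45.397

Checks: |DG| = 38.20 ✓; |GL| = 20.20 ✓.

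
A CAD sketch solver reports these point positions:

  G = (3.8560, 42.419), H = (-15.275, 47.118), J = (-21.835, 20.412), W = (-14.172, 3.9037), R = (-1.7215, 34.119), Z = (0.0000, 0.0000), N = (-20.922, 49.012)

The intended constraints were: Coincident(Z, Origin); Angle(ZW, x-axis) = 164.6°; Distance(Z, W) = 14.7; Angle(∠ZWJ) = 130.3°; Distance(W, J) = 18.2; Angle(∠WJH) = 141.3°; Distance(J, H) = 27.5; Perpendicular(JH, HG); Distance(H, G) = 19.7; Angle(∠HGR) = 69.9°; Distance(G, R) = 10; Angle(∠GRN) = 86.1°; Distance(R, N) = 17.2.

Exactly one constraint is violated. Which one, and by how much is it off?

Distance(R, N) = 17.2 — off by 7.10.

Z = (0.00, 0.00) ✓; ZW at 164.6° ✓; |ZW| = 14.70 ✓; ∠ZWJ = 130.3° ✓; |WJ| = 18.20 ✓; ∠WJH = 141.3° ✓; |JH| = 27.50 ✓; ∠(JH, HG) = 90.00° ✓; |HG| = 19.70 ✓; ∠HGR = 69.90° ✓; |GR| = 10.00 ✓; ∠GRN = 86.10° ✓; |RN| = 24.30 ✗.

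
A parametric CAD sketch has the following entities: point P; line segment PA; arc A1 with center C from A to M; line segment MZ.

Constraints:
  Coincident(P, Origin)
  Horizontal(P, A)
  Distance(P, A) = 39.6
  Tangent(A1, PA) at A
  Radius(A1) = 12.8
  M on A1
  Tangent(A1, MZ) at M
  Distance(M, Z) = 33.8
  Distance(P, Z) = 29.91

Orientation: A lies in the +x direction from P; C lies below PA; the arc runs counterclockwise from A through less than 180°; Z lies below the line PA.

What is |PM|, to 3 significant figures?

30.5

Checks: |CM| = 12.80 ✓; ∠(CM, MZ) = 90.00° ✓; |MZ| = 33.80 ✓; |PZ| = 29.91 ✓.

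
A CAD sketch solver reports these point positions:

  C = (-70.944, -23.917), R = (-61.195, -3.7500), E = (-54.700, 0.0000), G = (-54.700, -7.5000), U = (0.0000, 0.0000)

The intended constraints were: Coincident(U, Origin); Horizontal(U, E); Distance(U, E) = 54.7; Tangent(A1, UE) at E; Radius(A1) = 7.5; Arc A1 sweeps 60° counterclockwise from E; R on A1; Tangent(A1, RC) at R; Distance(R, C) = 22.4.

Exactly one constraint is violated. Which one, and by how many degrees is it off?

Tangent(A1, RC) at R — off by 4.20°.

U = (0.00, 0.00) ✓; U.y = 0.00, E.y = 0.00 ✓; |UE| = 54.70 ✓; ∠(GE, EU) = 90.00° ✓; |GE| = 7.500 ✓; bearing(G→R) − bearing(G→E) = 60.00° ✓; |GR| = 7.500 ✓; ∠(GR, RC) = 85.80° ✗; |RC| = 22.40 ✓.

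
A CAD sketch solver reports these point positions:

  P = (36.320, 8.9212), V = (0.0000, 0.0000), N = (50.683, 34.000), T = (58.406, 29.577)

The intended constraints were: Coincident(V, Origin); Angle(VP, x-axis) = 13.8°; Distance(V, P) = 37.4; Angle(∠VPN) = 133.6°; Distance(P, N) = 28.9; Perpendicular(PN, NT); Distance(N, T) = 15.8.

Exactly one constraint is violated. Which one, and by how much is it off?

Distance(N, T) = 15.8 — off by 6.90.

V = (0.00, 0.00) ✓; VP at 13.80° ✓; |VP| = 37.40 ✓; ∠VPN = 133.6° ✓; |PN| = 28.90 ✓; ∠(PN, NT) = 90.00° ✓; |NT| = 8.900 ✗.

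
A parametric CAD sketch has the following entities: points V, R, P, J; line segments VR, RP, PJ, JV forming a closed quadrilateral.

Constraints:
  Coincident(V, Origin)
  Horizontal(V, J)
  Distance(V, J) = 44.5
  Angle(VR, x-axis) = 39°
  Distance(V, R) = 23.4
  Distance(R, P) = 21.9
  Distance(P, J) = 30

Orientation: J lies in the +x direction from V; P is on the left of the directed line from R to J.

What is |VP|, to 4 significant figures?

45.30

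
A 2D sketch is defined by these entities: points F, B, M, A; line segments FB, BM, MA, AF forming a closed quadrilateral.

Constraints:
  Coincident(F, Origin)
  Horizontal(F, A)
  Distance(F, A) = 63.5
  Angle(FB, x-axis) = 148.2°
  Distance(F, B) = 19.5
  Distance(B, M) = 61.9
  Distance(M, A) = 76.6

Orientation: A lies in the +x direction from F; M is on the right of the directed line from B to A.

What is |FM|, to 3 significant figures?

48.3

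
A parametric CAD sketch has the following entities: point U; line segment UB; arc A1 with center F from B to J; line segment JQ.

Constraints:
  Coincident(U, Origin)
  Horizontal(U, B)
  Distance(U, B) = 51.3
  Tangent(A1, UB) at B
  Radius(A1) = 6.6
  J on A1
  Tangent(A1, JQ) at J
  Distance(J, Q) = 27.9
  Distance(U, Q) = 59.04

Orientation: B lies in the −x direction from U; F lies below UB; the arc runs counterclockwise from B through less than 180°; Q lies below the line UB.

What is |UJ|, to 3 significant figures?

58.2

U is at the origin; U and B share the same y with |UB| = 51.3 and B on the −x side, so B = (-51.3, 0.00). A1 meets UB tangentially, so FB is at right angles to UB, so F = B + (0, -6.6) = (-51.3, -6.60). Since FJ ⟂ JQ (tangency), |FQ| = √(6.6² + 27.9²) = 28.7 regardless of where J sits on A1. So Q lies on both circle(U, 59.04) and circle(F, 28.7); the below-UB intersection is Q = (-47.5, -35.0). J is the foot of the tangent from Q: J = (-57.5, -8.95).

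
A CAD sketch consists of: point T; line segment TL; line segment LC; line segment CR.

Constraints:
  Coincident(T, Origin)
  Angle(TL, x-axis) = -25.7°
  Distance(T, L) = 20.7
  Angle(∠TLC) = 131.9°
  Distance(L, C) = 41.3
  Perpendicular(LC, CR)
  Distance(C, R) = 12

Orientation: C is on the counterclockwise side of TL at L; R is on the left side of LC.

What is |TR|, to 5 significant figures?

55.229

T is at the origin; TL runs at -25.7° with length 20.7, so L = 20.7·(cos -25.7°, sin -25.7°) = (18.652, -8.9767). ∠TLC = 131.9°, so LC runs at -25.7° + (180° − 131.9°) = 22.400° from the x-axis; with |LC| = 41.3, C = L + 41.3·(cos 22.400°, sin 22.400°) = (56.836, 6.7615). The perpendicularity gives CR at right angles to LC; with |CR| = 12.0 on the left of LC, R = C + 12.0·(-0.38107, 0.92455) = (52.263, 17.856). Then |TR| = |R − T| = 55.229.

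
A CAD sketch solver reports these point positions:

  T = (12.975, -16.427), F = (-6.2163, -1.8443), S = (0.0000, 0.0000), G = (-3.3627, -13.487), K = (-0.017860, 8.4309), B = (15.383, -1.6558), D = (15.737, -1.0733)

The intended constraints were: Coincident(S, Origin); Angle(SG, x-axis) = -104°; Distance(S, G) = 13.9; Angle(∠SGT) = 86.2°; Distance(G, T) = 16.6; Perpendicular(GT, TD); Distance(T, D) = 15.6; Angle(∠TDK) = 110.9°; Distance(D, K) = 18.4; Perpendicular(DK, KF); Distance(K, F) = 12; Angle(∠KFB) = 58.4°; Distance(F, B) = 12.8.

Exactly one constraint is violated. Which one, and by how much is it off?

Distance(F, B) = 12.8 — off by 8.80.

S = (0.00, 0.00) ✓; SG at -104.0° ✓; |SG| = 13.90 ✓; ∠SGT = 86.20° ✓; |GT| = 16.60 ✓; ∠(GT, TD) = 90.00° ✓; |TD| = 15.60 ✓; ∠TDK = 110.9° ✓; |DK| = 18.40 ✓; ∠(DK, KF) = 90.00° ✓; |KF| = 12.00 ✓; ∠KFB = 58.40° ✓; |FB| = 21.60 ✗.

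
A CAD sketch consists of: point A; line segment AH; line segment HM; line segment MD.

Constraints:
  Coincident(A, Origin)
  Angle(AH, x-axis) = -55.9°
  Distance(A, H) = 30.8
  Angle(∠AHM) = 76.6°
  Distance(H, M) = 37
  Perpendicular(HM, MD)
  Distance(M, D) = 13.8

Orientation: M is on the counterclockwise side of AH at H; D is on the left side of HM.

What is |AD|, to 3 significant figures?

34.0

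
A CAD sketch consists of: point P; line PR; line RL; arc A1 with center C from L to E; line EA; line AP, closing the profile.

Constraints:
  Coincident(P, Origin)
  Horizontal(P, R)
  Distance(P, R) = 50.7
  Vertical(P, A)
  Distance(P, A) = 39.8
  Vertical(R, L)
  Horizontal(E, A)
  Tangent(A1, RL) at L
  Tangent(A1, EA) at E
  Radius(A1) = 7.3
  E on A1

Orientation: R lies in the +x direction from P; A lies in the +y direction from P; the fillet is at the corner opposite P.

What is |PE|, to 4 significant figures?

58.89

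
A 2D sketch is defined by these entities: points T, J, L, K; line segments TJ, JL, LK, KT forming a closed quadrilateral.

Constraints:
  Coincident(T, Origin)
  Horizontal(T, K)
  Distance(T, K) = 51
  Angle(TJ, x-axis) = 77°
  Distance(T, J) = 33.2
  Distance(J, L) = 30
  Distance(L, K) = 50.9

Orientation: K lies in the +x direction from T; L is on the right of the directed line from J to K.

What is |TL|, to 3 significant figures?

3.25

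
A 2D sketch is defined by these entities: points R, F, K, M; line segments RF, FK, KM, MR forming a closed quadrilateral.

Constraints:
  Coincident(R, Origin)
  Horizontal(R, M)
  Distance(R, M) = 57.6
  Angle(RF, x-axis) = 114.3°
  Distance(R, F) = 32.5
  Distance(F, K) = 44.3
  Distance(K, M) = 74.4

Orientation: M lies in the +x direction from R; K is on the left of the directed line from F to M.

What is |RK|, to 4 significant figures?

64.35

Checks: |FK| = 44.30 ✓; |KM| = 74.40 ✓.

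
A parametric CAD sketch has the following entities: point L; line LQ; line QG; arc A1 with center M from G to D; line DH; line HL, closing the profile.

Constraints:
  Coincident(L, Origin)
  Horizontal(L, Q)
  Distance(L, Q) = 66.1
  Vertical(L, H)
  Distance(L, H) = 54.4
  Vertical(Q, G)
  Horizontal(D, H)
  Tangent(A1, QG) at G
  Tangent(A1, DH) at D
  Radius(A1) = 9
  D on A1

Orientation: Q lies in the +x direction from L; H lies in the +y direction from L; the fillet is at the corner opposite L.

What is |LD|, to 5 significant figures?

78.866

L is at the origin; LQ is horizontal with |LQ| = 66.1 and Q on the +x side, so Q = (66.100, 0.0000). L and H share the same x with |LH| = 54.4 and H on the +y side, so H = (0.0000, 54.400). The virtual corner opposite L is at (66.100, 54.400). A1 meets QG tangentially, so MG is at right angles to QG and tangency of A1 to DH means the radius MD is perpendicular to DH, with radius 9.0, so the center M sits 9.0 in from both sides at M = (57.100, 45.400). That places the tangent points at G = (66.100, 45.400) on QG and D = (57.100, 54.400) on DH. Then |LD| = |D − L| = 78.866.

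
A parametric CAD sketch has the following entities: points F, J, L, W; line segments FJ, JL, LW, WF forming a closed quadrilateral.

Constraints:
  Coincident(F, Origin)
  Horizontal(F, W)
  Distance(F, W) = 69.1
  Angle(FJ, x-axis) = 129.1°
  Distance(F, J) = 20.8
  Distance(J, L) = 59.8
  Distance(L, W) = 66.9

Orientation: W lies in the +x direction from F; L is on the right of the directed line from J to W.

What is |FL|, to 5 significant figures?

39.756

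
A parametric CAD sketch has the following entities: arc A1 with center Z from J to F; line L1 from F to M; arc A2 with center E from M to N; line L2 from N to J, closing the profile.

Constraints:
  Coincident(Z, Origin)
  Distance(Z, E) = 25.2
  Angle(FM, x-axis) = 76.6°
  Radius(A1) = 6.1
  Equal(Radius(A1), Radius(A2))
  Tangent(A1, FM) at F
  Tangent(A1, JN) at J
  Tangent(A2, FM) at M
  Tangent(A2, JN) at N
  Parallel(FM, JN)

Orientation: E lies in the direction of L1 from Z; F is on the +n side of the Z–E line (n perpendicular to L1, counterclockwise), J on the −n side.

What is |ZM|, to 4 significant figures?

25.93

Tangency of A1 to both parallel lines with radius 6.1 puts F and J at Z ± 6.1·n: F = (-5.934, 1.414), J = (5.934, -1.414). Equal radii place M and N the same way about E: M = E + 6.1·n = (-0.09389, 25.93), N = E − 6.1·n = (11.77, 23.10). Then |ZM| = |M − Z| = 25.93.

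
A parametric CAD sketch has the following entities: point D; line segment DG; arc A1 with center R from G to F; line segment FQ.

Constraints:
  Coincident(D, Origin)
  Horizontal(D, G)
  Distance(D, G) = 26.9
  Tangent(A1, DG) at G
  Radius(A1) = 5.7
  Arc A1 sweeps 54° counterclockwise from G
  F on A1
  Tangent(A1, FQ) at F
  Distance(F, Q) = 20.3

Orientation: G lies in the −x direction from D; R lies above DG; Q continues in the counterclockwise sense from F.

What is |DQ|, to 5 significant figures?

21.440

D is at the origin; D and G share the same y with |DG| = 26.9 and G on the −x side, so G = (-26.900, 0.0000). The tangent condition forces RG to be normal to DG, so R = G + (0, 5.7) = (-26.900, 5.7000). On A1, G sits at bearing -90° from R; a 54° counterclockwise sweep puts F at bearing -36°, so F = R + 5.7·(cos -36°, sin -36°) = (-22.289, 2.3496). A1 meets FQ tangentially, so RF is at right angles to FQ, so FQ runs along (−sin -36°, cos -36°); with |FQ| = 20.3, Q = (-10.357, 18.773). Then |DQ| = |Q − D| = 21.440.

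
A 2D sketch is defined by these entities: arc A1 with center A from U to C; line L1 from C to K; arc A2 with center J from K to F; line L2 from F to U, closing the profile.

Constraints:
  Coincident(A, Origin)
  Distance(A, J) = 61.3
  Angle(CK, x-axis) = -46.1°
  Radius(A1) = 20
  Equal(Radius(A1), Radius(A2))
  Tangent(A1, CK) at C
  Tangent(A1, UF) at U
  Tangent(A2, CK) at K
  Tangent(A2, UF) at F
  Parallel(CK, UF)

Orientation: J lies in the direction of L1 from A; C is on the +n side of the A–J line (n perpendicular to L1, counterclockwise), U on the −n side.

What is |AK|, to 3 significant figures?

64.5

The slot axis is L1's direction at -46.1°, so u = (cos -46.1°, sin -46.1°) = (0.693, -0.721) and n = (−sin -46.1°, cos -46.1°) = (0.721, 0.693). A is at the origin and J lies 61.3 along u from A, so J = 61.3·u = (42.5, -44.2). Tangency of A1 to both parallel lines with radius 20.0 puts C and U at A ± 20.0·n: C = (14.4, 13.9), U = (-14.4, -13.9). Equal radii place K and F the same way about J: K = J + 20.0·n = (56.9, -30.3), F = J − 20.0·n = (28.1, -58.0). Then |AK| = |K − A| = 64.5.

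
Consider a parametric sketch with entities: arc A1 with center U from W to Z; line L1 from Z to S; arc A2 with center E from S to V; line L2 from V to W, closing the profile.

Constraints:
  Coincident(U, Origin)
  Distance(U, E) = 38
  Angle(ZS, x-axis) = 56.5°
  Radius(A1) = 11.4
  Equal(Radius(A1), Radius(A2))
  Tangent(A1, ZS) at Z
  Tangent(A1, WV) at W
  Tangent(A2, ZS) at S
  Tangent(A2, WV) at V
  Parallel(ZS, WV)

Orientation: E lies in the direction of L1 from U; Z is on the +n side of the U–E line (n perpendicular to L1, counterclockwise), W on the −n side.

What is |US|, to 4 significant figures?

39.67

Tangency of A1 to both parallel lines with radius 11.4 puts Z and W at U ± 11.4·n: Z = (-9.506, 6.292), W = (9.506, -6.292). Equal radii place S and V the same way about E: S = E + 11.4·n = (11.47, 37.98), V = E − 11.4·n = (30.48, 25.40). Then |US| = |S − U| = 39.67.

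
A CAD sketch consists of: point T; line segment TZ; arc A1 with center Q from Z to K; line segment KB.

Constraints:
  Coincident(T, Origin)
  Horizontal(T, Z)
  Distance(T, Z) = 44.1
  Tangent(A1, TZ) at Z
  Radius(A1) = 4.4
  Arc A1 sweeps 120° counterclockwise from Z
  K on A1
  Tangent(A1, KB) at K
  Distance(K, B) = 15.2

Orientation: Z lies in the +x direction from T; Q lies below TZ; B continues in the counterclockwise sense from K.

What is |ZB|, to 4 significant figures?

20.12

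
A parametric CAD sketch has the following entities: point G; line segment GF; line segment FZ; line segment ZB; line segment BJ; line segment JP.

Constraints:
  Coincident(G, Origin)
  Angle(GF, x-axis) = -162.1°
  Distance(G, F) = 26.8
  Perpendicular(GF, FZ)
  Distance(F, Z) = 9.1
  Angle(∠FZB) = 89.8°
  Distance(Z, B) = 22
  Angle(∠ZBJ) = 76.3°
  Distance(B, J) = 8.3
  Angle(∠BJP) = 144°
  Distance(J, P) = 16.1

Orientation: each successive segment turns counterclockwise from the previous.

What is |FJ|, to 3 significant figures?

20.0

G is at the origin; GF runs at -162.1° with length 26.8, so F = (-25.5, -8.24). The perpendicularity gives FZ at right angles to GF, so FZ runs at -72.1°; with |FZ| = 9.1, Z = (-22.7, -16.9). ∠FZB = 89.8° gives ZB at 18.1° from the x-axis; with |ZB| = 22.0, B = (-1.79, -10.1). ∠ZBJ = 76.3° gives BJ at 122° from the x-axis; with |BJ| = 8.3, J = (-6.17, -3.01). Then |FJ| = |J − F| = 20.0.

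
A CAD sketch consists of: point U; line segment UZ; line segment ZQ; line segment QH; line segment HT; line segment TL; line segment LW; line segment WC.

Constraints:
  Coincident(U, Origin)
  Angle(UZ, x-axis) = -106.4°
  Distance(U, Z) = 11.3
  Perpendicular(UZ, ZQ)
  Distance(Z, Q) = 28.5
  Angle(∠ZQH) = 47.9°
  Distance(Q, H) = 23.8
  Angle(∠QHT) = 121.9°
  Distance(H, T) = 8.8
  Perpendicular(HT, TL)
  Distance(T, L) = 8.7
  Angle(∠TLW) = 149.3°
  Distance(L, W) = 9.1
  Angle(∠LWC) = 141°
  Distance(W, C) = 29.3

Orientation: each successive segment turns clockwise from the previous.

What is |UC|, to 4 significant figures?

43.21

∠TLW = 149.3° gives LW at -147.3° from the x-axis; with |LW| = 9.1, W = (-13.92, -6.994). ∠LWC = 141.0° gives WC at 173.7° from the x-axis; with |WC| = 29.3, C = (-43.05, -3.778). Then |UC| = |C − U| = 43.21.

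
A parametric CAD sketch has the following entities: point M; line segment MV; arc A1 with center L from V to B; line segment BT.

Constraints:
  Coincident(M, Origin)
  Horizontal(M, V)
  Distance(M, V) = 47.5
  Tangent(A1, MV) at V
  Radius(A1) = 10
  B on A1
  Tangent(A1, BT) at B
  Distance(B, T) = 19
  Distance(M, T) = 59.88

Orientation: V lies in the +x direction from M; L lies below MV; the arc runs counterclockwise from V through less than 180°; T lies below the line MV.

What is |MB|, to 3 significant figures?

42.7

Checks: ∠(LV, VM) = 90.00° ✓; |LB| = 10.00 ✓; ∠(LB, BT) = 90.00° ✓; |BT| = 19.00 ✓; |MT| = 59.88 ✓.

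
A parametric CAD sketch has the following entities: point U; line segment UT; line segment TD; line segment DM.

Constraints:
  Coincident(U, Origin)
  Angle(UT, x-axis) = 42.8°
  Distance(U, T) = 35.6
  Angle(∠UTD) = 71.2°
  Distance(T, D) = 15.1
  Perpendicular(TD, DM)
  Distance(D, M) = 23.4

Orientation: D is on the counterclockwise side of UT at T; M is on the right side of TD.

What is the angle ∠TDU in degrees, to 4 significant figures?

83.86°

U is at the origin; UT runs at 42.8° with length 35.6, so T = 35.6·(cos 42.8°, sin 42.8°) = (26.12, 24.19). ∠UTD = 71.2°, so TD runs at 42.8° + (180° − 71.2°) = 151.6° from the x-axis; with |TD| = 15.1, D = T + 15.1·(cos 151.6°, sin 151.6°) = (12.84, 31.37). Then cos ∠TDU = DT·DU / (|DT||DU|), giving 83.86°.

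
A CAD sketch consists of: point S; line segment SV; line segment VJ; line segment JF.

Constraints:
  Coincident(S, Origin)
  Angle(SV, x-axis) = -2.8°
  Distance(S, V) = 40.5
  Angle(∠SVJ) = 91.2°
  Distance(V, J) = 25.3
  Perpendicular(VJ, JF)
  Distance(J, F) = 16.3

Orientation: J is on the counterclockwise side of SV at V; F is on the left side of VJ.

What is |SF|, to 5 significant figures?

35.622

S is at the origin; SV runs at -2.8° with length 40.5, so V = 40.5·(cos -2.8°, sin -2.8°) = (40.452, -1.9784). ∠SVJ = 91.2°, so VJ runs at -2.8° + (180° − 91.2°) = 86.000° from the x-axis; with |VJ| = 25.3, J = V + 25.3·(cos 86.000°, sin 86.000°) = (42.216, 23.260). VJ ⟂ JF; with |JF| = 16.3 on the left of VJ, F = J + 16.3·(-0.99756, 0.069756) = (25.956, 24.397). Then |SF| = |F − S| = 35.622.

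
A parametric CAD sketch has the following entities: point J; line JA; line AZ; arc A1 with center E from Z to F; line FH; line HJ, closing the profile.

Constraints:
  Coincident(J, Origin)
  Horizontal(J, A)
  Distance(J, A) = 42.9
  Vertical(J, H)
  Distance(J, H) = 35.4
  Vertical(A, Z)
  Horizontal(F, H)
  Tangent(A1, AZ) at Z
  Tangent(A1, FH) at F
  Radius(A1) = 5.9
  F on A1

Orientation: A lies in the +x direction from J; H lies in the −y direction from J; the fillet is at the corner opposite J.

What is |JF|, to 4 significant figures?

51.21

J is at the origin; JA is horizontal with |JA| = 42.9 and A on the +x side, so A = (42.90, 0.000). JH is vertical with |JH| = 35.4 and H on the −y side, so H = (0.000, -35.40). The virtual corner opposite J is at (42.90, -35.40). The tangent condition forces EZ to be normal to AZ and tangency of A1 to FH means the radius EF is perpendicular to FH, with radius 5.9, so the center E sits 5.9 in from both sides at E = (37.00, -29.50). That places the tangent points at Z = (42.90, -29.50) on AZ and F = (37.00, -35.40) on FH. Then |JF| = |F − J| = 51.21.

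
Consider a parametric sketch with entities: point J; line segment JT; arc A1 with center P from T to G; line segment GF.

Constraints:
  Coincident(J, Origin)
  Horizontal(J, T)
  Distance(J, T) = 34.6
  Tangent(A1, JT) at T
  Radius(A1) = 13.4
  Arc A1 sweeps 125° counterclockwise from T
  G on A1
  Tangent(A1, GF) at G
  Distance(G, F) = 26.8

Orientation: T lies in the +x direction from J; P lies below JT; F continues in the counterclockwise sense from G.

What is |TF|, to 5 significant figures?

43.263

On A1, T sits at bearing 90° from P; a 125° counterclockwise sweep puts G at bearing 215°, so G = P + 13.4·(cos 215°, sin 215°) = (23.623, -21.086). Since A1 is tangent to GF there, PG ⟂ GF, so GF runs along (−sin 215°, cos 215°); with |GF| = 26.8, F = (38.995, -43.039). Then |TF| = |F − T| = 43.263.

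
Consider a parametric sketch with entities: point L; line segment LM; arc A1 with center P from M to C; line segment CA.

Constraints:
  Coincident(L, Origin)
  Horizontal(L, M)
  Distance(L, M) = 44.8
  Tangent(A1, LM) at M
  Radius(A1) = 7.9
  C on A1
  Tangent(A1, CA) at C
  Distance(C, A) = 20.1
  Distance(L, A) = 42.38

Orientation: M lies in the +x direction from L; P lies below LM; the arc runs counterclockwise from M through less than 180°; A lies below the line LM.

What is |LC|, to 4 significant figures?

37.59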